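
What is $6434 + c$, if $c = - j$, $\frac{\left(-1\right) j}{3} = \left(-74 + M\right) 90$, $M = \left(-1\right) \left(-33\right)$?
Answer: $-4636$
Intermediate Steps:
$M = 33$
$j = 11070$ ($j = - 3 \left(-74 + 33\right) 90 = - 3 \left(\left(-41\right) 90\right) = \left(-3\right) \left(-3690\right) = 11070$)
$c = -11070$ ($c = \left(-1\right) 11070 = -11070$)
$6434 + c = 6434 - 11070 = -4636$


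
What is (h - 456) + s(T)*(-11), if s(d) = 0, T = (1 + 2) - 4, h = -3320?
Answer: -3776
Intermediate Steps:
T = -1 (T = 3 - 4 = -1)
(h - 456) + s(T)*(-11) = (-3320 - 456) + 0*(-11) = -3776 + 0 = -3776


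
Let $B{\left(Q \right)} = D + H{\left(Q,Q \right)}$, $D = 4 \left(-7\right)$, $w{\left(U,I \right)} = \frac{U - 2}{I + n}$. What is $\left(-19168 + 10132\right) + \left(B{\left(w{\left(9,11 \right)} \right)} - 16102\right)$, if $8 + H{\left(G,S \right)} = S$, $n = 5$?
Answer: $- \frac{402777}{16} \approx -25174.0$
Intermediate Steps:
$H{\left(G,S \right)} = -8 + S$
$w{\left(U,I \right)} = \frac{-2 + U}{5 + I}$ ($w{\left(U,I \right)} = \frac{U - 2}{I + 5} = \frac{-2 + U}{5 + I}$)
$D = -28$
$B{\left(Q \right)} = -36 + Q$ ($B{\left(Q \right)} = -28 + \left(-8 + Q\right) = -36 + Q$)
$\left(-19168 + 10132\right) + \left(B{\left(w{\left(9,11 \right)} \right)} - 16102\right) = \left(-19168 + 10132\right) - \left(16138 - \frac{-2 + 9}{5 + 11}\right) = -9036 - \left(16138 - \frac{1}{16} \cdot 7\right) = -9036 + \left(\left(-36 + \frac{1}{16} \cdot 7\right) - 16102\right) = -9036 + \left(\left(-36 + \frac{7}{16}\right) - 16102\right) = -9036 - \frac{258201}{16} = - \frac{402777}{16}$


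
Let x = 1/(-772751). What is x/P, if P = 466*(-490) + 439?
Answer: 1/176110725651 ≈ 5.6782e-12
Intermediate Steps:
P = -227901 (P = -228340 + 439 = -227901)
x = -1/772751 ≈ -1.2941e-6
x/P = -1/772751/(-227901) = -1/772751*(-1/227901) = 1/176110725651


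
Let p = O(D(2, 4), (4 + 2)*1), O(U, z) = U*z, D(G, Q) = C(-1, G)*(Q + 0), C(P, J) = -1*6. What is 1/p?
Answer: -1/144 ≈ -0.0069444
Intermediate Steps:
C(P, J) = -6
D(G, Q) = -6*Q (D(G, Q) = -6*(Q + 0) = -6*Q)
p = -144 (p = (-6*4)*((4 + 2)*1) = -144 ≈ -144.00)
1/p = 1/(-144) = -1/144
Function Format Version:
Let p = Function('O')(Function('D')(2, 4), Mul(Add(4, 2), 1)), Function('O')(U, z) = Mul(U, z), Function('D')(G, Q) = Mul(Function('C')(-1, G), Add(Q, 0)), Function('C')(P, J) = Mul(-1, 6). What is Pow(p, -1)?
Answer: Rational(-1, 144) ≈ -0.0069444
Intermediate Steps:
Function('C')(P, J) = -6
Function('D')(G, Q) = Mul(-6, Q) (Function('D')(G, Q) = Mul(-6, Add(Q, 0)) = Mul(-6, Q))
p = -144 (p = Mul(Mul(-6, 4), Mul(Add(4, 2), 1)) = Mul(-24, Mul(6, 1)) = Mul(-24, 6) = -144)
Pow(p, -1) = Pow(-144, -1) = Rational(-1, 144)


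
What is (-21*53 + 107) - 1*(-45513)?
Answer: 44507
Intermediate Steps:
(-21*53 + 107) - 1*(-45513) = (-1113 + 107) + 45513 = -1006 + 45513 = 44507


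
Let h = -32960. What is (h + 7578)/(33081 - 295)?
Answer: -12691/16393 ≈ -0.77417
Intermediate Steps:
(h + 7578)/(33081 - 295) = (-32960 + 7578)/(33081 - 295) = -25382/32786 = -25382*1/32786 = -12691/16393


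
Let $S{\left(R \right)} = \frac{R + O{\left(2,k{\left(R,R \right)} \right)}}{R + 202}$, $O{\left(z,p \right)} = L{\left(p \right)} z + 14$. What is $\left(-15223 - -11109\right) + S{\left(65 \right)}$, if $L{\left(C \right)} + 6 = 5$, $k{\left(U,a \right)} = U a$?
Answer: $- \frac{1098361}{267} \approx -4113.7$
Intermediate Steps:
$L{\left(C \right)} = -1$ ($L{\left(C \right)} = -6 + 5 = -1$)
$O{\left(z,p \right)} = 14 - z$ ($O{\left(z,p \right)} = - z + 14 = 14 - z$)
$S{\left(R \right)} = \frac{12 + R}{202 + R}$ ($S{\left(R \right)} = \frac{R + \left(14 - 2\right)}{R + 202} = \frac{R + \left(14 - 2\right)}{202 + R} = \frac{R + 12}{202 + R} = \frac{12 + R}{202 + R}$)
$\left(-15223 - -11109\right) + S{\left(65 \right)} = \left(-15223 - -11109\right) + \frac{12 + 65}{202 + 65} = \left(-15223 + 11109\right) + \frac{1}{267} \cdot 77 = -4114 + \frac{1}{267} \cdot 77 = -4114 + \frac{77}{267} = - \frac{1098361}{267}$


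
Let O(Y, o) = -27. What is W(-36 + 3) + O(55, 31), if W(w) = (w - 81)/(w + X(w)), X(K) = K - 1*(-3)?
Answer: -529/21 ≈ -25.190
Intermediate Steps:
X(K) = 3 + K (X(K) = K + 3 = 3 + K)
W(w) = (-81 + w)/(3 + 2*w) (W(w) = (w - 81)/(w + (3 + w)) = (-81 + w)/(3 + 2*w))
W(-36 + 3) + O(55, 31) = (-81 + (-36 + 3))/(3 + 2*(-36 + 3)) - 27 = (-81 - 33)/(3 + 2*(-33)) - 27 = -114/(3 - 66) - 27 = -114/(-63) - 27 = -1/63*(-114) - 27 = 38/21 - 27 = -529/21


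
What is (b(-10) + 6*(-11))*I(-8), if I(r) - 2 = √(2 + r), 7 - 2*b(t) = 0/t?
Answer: -125 - 125*I*√6/2 ≈ -125.0 - 153.09*I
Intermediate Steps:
b(t) = 7/2 (b(t) = 7/2 - 0/t = 7/2 - ½*0 = 7/2 + 0 = 7/2)
I(r) = 2 + √(2 + r)
(b(-10) + 6*(-11))*I(-8) = (7/2 + 6*(-11))*(2 + √(2 - 8)) = (7/2 - 66)*(2 + √(-6)) = -125*(2 + I*√6)/2 = -125 - 125*I*√6/2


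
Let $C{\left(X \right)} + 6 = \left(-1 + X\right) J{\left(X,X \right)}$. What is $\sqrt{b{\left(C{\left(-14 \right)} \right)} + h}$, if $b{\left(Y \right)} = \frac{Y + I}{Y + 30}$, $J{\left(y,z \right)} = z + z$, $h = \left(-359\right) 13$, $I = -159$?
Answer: $\frac{i \sqrt{25553347}}{74} \approx 68.311 i$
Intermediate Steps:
$h = -4667$
$J{\left(y,z \right)} = 2 z$
$C{\left(X \right)} = -6 + 2 X \left(-1 + X\right)$ ($C{\left(X \right)} = -6 + \left(-1 + X\right) 2 X = -6 + 2 X \left(-1 + X\right)$)
$b{\left(Y \right)} = \frac{-159 + Y}{30 + Y}$ ($b{\left(Y \right)} = \frac{Y - 159}{Y + 30} = \frac{-159 + Y}{30 + Y}$)
$\sqrt{b{\left(C{\left(-14 \right)} \right)} + h} = \sqrt{\frac{-159 - \left(-22 - 392\right)}{30 - \left(-22 - 392\right)} - 4667} = \sqrt{\frac{-159 + \left(-6 + 28 + 2 \cdot 196\right)}{30 + \left(-6 + 28 + 2 \cdot 196\right)} - 4667} = \sqrt{\frac{-159 + \left(-6 + 28 + 392\right)}{30 + \left(-6 + 28 + 392\right)} - 4667} = \sqrt{\frac{-159 + 414}{30 + 414} - 4667} = \sqrt{\frac{1}{444} \cdot 255 - 4667} = \sqrt{\frac{85}{148} - 4667} = \sqrt{- \frac{690631}{148}} = \frac{i \sqrt{25553347}}{74}$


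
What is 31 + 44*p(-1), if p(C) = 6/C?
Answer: -233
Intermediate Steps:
31 + 44*p(-1) = 31 + 44*(6/(-1)) = 31 + 44*(6*(-1)) = 31 + 44*(-6) = 31 - 264 = -233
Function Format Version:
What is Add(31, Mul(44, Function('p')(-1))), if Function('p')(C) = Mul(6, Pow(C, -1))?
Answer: -233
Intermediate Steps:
Add(31, Mul(44, Function('p')(-1))) = Add(31, Mul(44, Mul(6, Pow(-1, -1)))) = Add(31, Mul(44, Mul(6, -1))) = Add(31, Mul(44, -6)) = Add(31, -264) = -233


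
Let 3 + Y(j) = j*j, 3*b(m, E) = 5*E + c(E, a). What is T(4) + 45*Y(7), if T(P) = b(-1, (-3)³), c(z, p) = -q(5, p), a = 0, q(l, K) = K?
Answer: 2025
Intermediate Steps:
c(z, p) = -p
b(m, E) = 5*E/3 (b(m, E) = (5*E - 1*0)/3 = (5*E + 0)/3 = (5*E)/3 = 5*E/3)
T(P) = -45 (T(P) = (5/3)*(-3)³ = (5/3)*(-27) = -45)
Y(j) = -3 + j² (Y(j) = -3 + j*j = -3 + j²)
T(4) + 45*Y(7) = -45 + 45*(-3 + 7²) = -45 + 45*(-3 + 49) = -45 + 45*46 = -45 + 2070 = 2025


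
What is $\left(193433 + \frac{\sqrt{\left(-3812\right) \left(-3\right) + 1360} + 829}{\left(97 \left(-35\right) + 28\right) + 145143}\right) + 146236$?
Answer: $\frac{48156912973}{141776} + \frac{\sqrt{3199}}{70888} \approx 3.3967 \cdot 10^{5}$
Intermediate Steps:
$\left(193433 + \frac{\sqrt{\left(-3812\right) \left(-3\right) + 1360} + 829}{\left(97 \left(-35\right) + 28\right) + 145143}\right) + 146236 = \left(193433 + \frac{\sqrt{11436 + 1360} + 829}{\left(-3395 + 28\right) + 145143}\right) + 146236 = \left(193433 + \frac{\sqrt{12796} + 829}{-3367 + 145143}\right) + 146236 = \left(193433 + \frac{2 \sqrt{3199} + 829}{141776}\right) + 146236 = \left(193433 + \left(829 + 2 \sqrt{3199}\right) \frac{1}{141776}\right) + 146236 = \left(193433 + \left(\frac{829}{141776} + \frac{\sqrt{3199}}{70888}\right)\right) + 146236 = \left(\frac{27424157837}{141776} + \frac{\sqrt{3199}}{70888}\right) + 146236 = \frac{48156912973}{141776} + \frac{\sqrt{3199}}{70888}$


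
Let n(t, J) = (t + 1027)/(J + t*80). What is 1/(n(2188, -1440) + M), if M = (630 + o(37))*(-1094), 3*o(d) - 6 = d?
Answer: -104160/73422451511 ≈ -1.4186e-6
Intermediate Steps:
o(d) = 2 + d/3
n(t, J) = (1027 + t)/(J + 80*t)
M = -2114702/3 (M = (630 + (2 + (⅓)*37))*(-1094) = (630 + (2 + 37/3))*(-1094) = (630 + 43/3)*(-1094) = (1933/3)*(-1094) = -2114702/3 ≈ -7.0490e+5)
1/(n(2188, -1440) + M) = 1/((1027 + 2188)/(-1440 + 80*2188) - 2114702/3) = 1/(3215/(-1440 + 175040) - 2114702/3) = 1/(3215/173600 - 2114702/3) = 1/((1/173600)*3215 - 2114702/3) = 1/(643/34720 - 2114702/3) = 1/(-73422451511/104160) = -104160/73422451511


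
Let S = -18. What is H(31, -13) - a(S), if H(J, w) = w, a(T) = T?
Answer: 5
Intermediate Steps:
H(31, -13) - a(S) = -13 - 1*(-18) = -13 + 18 = 5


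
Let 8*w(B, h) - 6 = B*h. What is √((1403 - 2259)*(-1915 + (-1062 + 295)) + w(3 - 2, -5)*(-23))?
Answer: √36732626/4 ≈ 1515.2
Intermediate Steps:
w(B, h) = ¾ + B*h/8 (w(B, h) = ¾ + (B*h)/8 = ¾ + B*h/8)
√((1403 - 2259)*(-1915 + (-1062 + 295)) + w(3 - 2, -5)*(-23)) = √((1403 - 2259)*(-1915 + (-1062 + 295)) + (¾ + (⅛)*(3 - 2)*(-5))*(-23)) = √(-856*(-1915 - 767) + (¾ + (⅛)*1*(-5))*(-23)) = √(-856*(-2682) + (¾ - 5/8)*(-23)) = √(2295792 + (⅛)*(-23)) = √(2295792 - 23/8) = √(18366313/8) = √36732626/4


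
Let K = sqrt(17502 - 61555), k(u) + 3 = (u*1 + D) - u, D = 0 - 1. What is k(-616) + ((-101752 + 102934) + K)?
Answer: 1178 + I*sqrt(44053) ≈ 1178.0 + 209.89*I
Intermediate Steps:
D = -1
k(u) = -4 (k(u) = -3 + ((u*1 - 1) - u) = -3 + ((u - 1) - u) = -3 + ((-1 + u) - u) = -3 - 1 = -4)
K = I*sqrt(44053) (K = sqrt(-44053) = I*sqrt(44053) ≈ 209.89*I)
k(-616) + ((-101752 + 102934) + K) = -4 + ((-101752 + 102934) + I*sqrt(44053)) = -4 + (1182 + I*sqrt(44053)) = 1178 + I*sqrt(44053)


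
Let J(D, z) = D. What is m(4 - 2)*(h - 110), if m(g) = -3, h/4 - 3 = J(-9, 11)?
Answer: 402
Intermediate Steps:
h = -24 (h = 12 + 4*(-9) = 12 - 36 = -24)
m(4 - 2)*(h - 110) = -3*(-24 - 110) = -3*(-134) = 402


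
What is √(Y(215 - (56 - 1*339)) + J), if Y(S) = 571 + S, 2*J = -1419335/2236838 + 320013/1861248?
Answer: √5873207671608415986737/2344206224 ≈ 32.692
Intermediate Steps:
J = -8675302663/37507299584 (J = (-1419335/2236838 + 320013/1861248)/2 = (-1419335*1/2236838 + 320013*(1/1861248))/2 = (-1419335/2236838 + 2883/16768)/2 = (½)*(-8675302663/18753649792) = -8675302663/37507299584 ≈ -0.23130)
√(Y(215 - (56 - 1*339)) + J) = √((571 + (215 - (56 - 1*339))) - 8675302663/37507299584) = √((571 + (215 - (56 - 339))) - 8675302663/37507299584) = √((571 + (215 - 1*(-283))) - 8675302663/37507299584) = √((571 + (215 + 283)) - 8675302663/37507299584) = √((571 + 498) - 8675302663/37507299584) = √(1069 - 8675302663/37507299584) = √(40086627952633/37507299584) = √5873207671608415986737/2344206224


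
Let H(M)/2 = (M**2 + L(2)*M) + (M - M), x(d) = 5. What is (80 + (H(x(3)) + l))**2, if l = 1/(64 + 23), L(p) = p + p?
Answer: 218773681/7569 ≈ 28904.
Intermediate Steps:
L(p) = 2*p
H(M) = 2*M**2 + 8*M (H(M) = 2*((M**2 + (2*2)*M) + (M - M)) = 2*((M**2 + 4*M) + 0) = 2*(M**2 + 4*M) = 2*M**2 + 8*M)
l = 1/87 ≈ 0.011494
(80 + (H(x(3)) + l))**2 = (80 + (2*5*(4 + 5) + 1/87))**2 = (80 + (2*5*9 + 1/87))**2 = (80 + (90 + 1/87))**2 = (80 + 7831/87)**2 = (14791/87)**2 = 218773681/7569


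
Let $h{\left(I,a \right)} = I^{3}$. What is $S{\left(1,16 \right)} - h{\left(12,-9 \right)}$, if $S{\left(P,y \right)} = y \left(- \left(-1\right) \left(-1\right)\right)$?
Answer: $-1744$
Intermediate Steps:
$S{\left(P,y \right)} = - y$ ($S{\left(P,y \right)} = y \left(\left(-1\right) 1\right) = y \left(-1\right) = - y$)
$S{\left(1,16 \right)} - h{\left(12,-9 \right)} = \left(-1\right) 16 - 12^{3} = -16 - 1728 = -1744$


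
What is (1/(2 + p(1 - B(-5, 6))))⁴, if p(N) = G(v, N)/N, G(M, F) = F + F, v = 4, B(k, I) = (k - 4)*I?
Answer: 1/256 ≈ 0.0039063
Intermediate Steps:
B(k, I) = I*(-4 + k) (B(k, I) = (-4 + k)*I = I*(-4 + k))
G(M, F) = 2*F
p(N) = 2 (p(N) = (2*N)/N = 2)
(1/(2 + p(1 - B(-5, 6))))⁴ = (1/(2 + 2))⁴ = (1/4)⁴ = (¼)⁴ = 1/256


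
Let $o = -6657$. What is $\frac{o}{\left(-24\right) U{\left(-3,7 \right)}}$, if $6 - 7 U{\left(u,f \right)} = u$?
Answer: $\frac{15533}{72} \approx 215.74$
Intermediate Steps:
$U{\left(u,f \right)} = \frac{6}{7} - \frac{u}{7}$
$\frac{o}{\left(-24\right) U{\left(-3,7 \right)}} = - \frac{6657}{\left(-24\right) \left(\frac{6}{7} - - \frac{3}{7}\right)} = - \frac{6657}{\left(-24\right) \left(\frac{6}{7} + \frac{3}{7}\right)} = - \frac{6657}{\left(-24\right) \frac{9}{7}} = - \frac{6657}{- \frac{216}{7}} = \left(-6657\right) \left(- \frac{7}{216}\right) = \frac{15533}{72}$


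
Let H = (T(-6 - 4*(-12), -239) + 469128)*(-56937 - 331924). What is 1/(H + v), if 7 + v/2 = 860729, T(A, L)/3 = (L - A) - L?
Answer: -1/182374865278 ≈ -5.4832e-12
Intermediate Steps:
T(A, L) = -3*A (T(A, L) = 3*((L - A) - L) = 3*(-A) = -3*A)
v = 1721444 (v = -14 + 2*860729 = -14 + 1721458 = 1721444)
H = -182376586722 (H = (-3*(-6 - 4*(-12)) + 469128)*(-56937 - 331924) = (-3*(-6 + 48) + 469128)*(-388861) = (-3*42 + 469128)*(-388861) = (-126 + 469128)*(-388861) = 469002*(-388861) = -182376586722)
1/(H + v) = 1/(-182376586722 + 1721444) = 1/(-182374865278) = -1/182374865278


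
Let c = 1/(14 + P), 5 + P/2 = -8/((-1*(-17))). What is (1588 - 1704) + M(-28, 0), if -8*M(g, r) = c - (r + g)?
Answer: -49729/416 ≈ -119.54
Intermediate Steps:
P = -186/17 (P = -10 + 2*(-8/((-1*(-17)))) = -10 + 2*(-8/17) = -10 - 16/17 = -186/17 ≈ -10.941)
c = 17/52 (c = 1/(14 - 186/17) = 1/(52/17) = 17/52 ≈ 0.32692)
M(g, r) = -17/416 + g/8 + r/8 (M(g, r) = -(17/52 - (r + g))/8 = -(17/52 - (g + r))/8 = -(17/52 + (-g - r))/8 = -(17/52 - g - r)/8 = -17/416 + g/8 + r/8)
(1588 - 1704) + M(-28, 0) = (1588 - 1704) + (-17/416 + (⅛)*(-28) + (⅛)*0) = -116 + (-17/416 - 7/2 + 0) = -116 - 1473/416 = -49729/416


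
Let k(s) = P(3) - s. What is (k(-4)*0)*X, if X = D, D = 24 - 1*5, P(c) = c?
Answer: 0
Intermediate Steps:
D = 19 (D = 24 - 5 = 19)
k(s) = 3 - s
X = 19
(k(-4)*0)*X = ((3 - 1*(-4))*0)*19 = ((3 + 4)*0)*19 = (7*0)*19 = 0*19 = 0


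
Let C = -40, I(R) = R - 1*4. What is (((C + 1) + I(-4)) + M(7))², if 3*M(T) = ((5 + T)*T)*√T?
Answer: 7697 - 2632*√7 ≈ 733.38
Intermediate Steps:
I(R) = -4 + R (I(R) = R - 4 = -4 + R)
M(T) = T^(3/2)*(5 + T)/3 (M(T) = (((5 + T)*T)*√T)/3 = ((T*(5 + T))*√T)/3 = (T^(3/2)*(5 + T))/3 = T^(3/2)*(5 + T)/3)
(((C + 1) + I(-4)) + M(7))² = (((-40 + 1) + (-4 - 4)) + 7^(3/2)*(5 + 7)/3)² = ((-39 - 8) + (⅓)*(7*√7)*12)² = (-47 + 28*√7)²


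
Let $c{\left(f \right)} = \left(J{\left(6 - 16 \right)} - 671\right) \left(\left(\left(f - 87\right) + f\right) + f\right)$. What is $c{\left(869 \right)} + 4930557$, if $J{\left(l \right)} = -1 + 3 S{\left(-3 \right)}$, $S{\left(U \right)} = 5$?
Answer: $3274917$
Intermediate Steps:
$J{\left(l \right)} = 14$ ($J{\left(l \right)} = -1 + 3 \cdot 5 = -1 + 15 = 14$)
$c{\left(f \right)} = 57159 - 1971 f$ ($c{\left(f \right)} = \left(14 - 671\right) \left(\left(\left(f - 87\right) + f\right) + f\right) = - 657 \left(\left(\left(-87 + f\right) + f\right) + f\right) = - 657 \left(\left(-87 + 2 f\right) + f\right) = - 657 \left(-87 + 3 f\right) = 57159 - 1971 f$)
$c{\left(869 \right)} + 4930557 = \left(57159 - 1712799\right) + 4930557 = -1655640 + 4930557 = 3274917$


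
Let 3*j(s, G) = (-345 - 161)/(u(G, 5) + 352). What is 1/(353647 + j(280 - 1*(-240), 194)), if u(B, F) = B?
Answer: 819/289636640 ≈ 2.8277e-6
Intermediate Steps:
j(s, G) = -506/(3*(352 + G)) (j(s, G) = ((-345 - 161)/(G + 352))/3 = (-506/(352 + G))/3 = -506/(3*(352 + G)))
1/(353647 + j(280 - 1*(-240), 194)) = 1/(353647 - 506/(1056 + 3*194)) = 1/(353647 - 506/(1056 + 582)) = 1/(353647 - 506/1638) = 1/(353647 - 506*1/1638) = 1/(353647 - 253/819) = 1/(289636640/819) = 819/289636640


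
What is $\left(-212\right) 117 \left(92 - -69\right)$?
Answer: $-3993444$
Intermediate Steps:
$\left(-212\right) 117 \left(92 - -69\right) = - 24804 \left(92 + 69\right) = \left(-24804\right) 161 = -3993444$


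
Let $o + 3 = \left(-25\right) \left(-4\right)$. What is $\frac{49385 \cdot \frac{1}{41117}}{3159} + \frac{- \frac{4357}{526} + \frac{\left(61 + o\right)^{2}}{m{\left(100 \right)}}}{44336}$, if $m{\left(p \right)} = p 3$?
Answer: $\frac{156775544174191}{75727445499295200} \approx 0.0020703$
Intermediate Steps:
$o = 97$ ($o = -3 - -100 = -3 + 100 = 97$)
$m{\left(p \right)} = 3 p$
$\frac{49385 \cdot \frac{1}{41117}}{3159} + \frac{- \frac{4357}{526} + \frac{\left(61 + o\right)^{2}}{m{\left(100 \right)}}}{44336} = \frac{49385 \cdot \frac{1}{41117}}{3159} + \frac{- \frac{4357}{526} + \frac{\left(61 + 97\right)^{2}}{3 \cdot 100}}{44336} = 49385 \cdot \frac{1}{41117} \cdot \frac{1}{3159} + \left(\left(-4357\right) \frac{1}{526} + \frac{158^{2}}{300}\right) \frac{1}{44336} = \frac{49385}{41117} \cdot \frac{1}{3159} + \left(- \frac{4357}{526} + 24964 \cdot \frac{1}{300}\right) \frac{1}{44336} = \frac{49385}{129888603} + \left(- \frac{4357}{526} + \frac{6241}{75}\right) \frac{1}{44336} = \frac{49385}{129888603} + \frac{2955991}{39450} \cdot \frac{1}{44336} = \frac{49385}{129888603} + \frac{2955991}{1749055200} = \frac{156775544174191}{75727445499295200}$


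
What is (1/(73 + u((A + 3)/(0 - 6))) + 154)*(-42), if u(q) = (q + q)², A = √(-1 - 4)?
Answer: 42*(-924*√5 + 101803*I)/(-661*I + 6*√5) ≈ -6468.6 + 0.011602*I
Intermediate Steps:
A = I*√5 (A = √(-5) = I*√5 ≈ 2.2361*I)
u(q) = 4*q² (u(q) = (2*q)² = 4*q²)
(1/(73 + u((A + 3)/(0 - 6))) + 154)*(-42) = (1/(73 + 4*((I*√5 + 3)/(0 - 6))²) + 154)*(-42) = (1/(73 + 4*((3 + I*√5)/(-6))²) + 154)*(-42) = (1/(73 + 4*((3 + I*√5)*(-⅙))²) + 154)*(-42) = (1/(73 + 4*(-½ - I*√5/6)²) + 154)*(-42) = (154 + 1/(73 + 4*(-½ - I*√5/6)²))*(-42) = -6468 - 42/(73 + 4*(-½ - I*√5/6)²)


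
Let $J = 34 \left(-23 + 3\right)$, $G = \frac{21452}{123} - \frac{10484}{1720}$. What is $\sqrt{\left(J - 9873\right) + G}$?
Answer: $\frac{i \sqrt{29049631147770}}{52890} \approx 101.91 i$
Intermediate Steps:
$G = \frac{8901977}{52890}$ ($G = 21452 \cdot \frac{1}{123} - \frac{2621}{430} = \frac{21452}{123} - \frac{2621}{430} = \frac{8901977}{52890} \approx 168.31$)
$J = -680$ ($J = 34 \left(-20\right) = -680$)
$\sqrt{\left(J - 9873\right) + G} = \sqrt{\left(-680 - 9873\right) + \frac{8901977}{52890}} = \sqrt{-10553 + \frac{8901977}{52890}} = \sqrt{- \frac{549246193}{52890}} = \frac{i \sqrt{29049631147770}}{52890}$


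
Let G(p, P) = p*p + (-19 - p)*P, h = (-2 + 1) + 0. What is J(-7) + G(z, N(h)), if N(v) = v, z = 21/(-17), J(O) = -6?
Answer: 3841/289 ≈ 13.291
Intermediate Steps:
z = -21/17 (z = 21*(-1/17) = -21/17 ≈ -1.2353)
h = -1 (h = -1 + 0 = -1)
G(p, P) = p² + P*(-19 - p)
J(-7) + G(z, N(h)) = -6 + ((-21/17)² - 19*(-1) - 1*(-1)*(-21/17)) = -6 + (441/289 + 19 - 21/17) = -6 + 5575/289 = 3841/289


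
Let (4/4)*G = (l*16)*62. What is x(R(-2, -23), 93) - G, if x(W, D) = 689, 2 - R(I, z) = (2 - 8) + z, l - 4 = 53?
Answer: -55855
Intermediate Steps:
l = 57 (l = 4 + 53 = 57)
R(I, z) = 8 - z (R(I, z) = 2 - ((2 - 8) + z) = 2 - (-6 + z) = 2 + (6 - z) = 8 - z)
G = 56544 (G = (57*16)*62 = 912*62 = 56544)
x(R(-2, -23), 93) - G = 689 - 1*56544 = 689 - 56544 = -55855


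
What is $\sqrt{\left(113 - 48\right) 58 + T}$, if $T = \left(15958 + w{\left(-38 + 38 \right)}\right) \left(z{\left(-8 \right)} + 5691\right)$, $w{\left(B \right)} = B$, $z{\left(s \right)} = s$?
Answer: $2 \sqrt{22673271} \approx 9523.3$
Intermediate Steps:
$T = 90689314$ ($T = \left(15958 + \left(-38 + 38\right)\right) \left(-8 + 5691\right) = \left(15958 + 0\right) 5683 = 15958 \cdot 5683 = 90689314$)
$\sqrt{\left(113 - 48\right) 58 + T} = \sqrt{\left(113 - 48\right) 58 + 90689314} = \sqrt{65 \cdot 58 + 90689314} = \sqrt{3770 + 90689314} = \sqrt{90693084} = 2 \sqrt{22673271}$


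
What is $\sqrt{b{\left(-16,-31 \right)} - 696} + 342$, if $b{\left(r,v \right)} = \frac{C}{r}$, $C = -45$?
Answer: $342 + \frac{i \sqrt{11091}}{4} \approx 342.0 + 26.328 i$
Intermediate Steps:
$b{\left(r,v \right)} = - \frac{45}{r}$
$\sqrt{b{\left(-16,-31 \right)} - 696} + 342 = \sqrt{- \frac{45}{-16} - 696} + 342 = \sqrt{\left(-45\right) \left(- \frac{1}{16}\right) - 696} + 342 = \sqrt{\frac{45}{16} - 696} + 342 = \sqrt{- \frac{11091}{16}} + 342 = \frac{i \sqrt{11091}}{4} + 342 = 342 + \frac{i \sqrt{11091}}{4}$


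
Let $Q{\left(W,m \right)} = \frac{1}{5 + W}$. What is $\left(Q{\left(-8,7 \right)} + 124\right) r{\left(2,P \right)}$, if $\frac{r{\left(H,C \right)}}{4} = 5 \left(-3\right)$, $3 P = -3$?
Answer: $-7420$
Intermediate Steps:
$P = -1$ ($P = \frac{1}{3} \left(-3\right) = -1$)
$r{\left(H,C \right)} = -60$ ($r{\left(H,C \right)} = 4 \cdot 5 \left(-3\right) = 4 \left(-15\right) = -60$)
$\left(Q{\left(-8,7 \right)} + 124\right) r{\left(2,P \right)} = \left(\frac{1}{5 - 8} + 124\right) \left(-60\right) = \left(\frac{1}{-3} + 124\right) \left(-60\right) = \left(- \frac{1}{3} + 124\right) \left(-60\right) = \frac{371}{3} \left(-60\right) = -7420$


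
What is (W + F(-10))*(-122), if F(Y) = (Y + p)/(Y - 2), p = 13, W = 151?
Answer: -36783/2 ≈ -18392.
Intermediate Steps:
F(Y) = (13 + Y)/(-2 + Y) (F(Y) = (Y + 13)/(Y - 2) = (13 + Y)/(-2 + Y))
(W + F(-10))*(-122) = (151 + (13 - 10)/(-2 - 10))*(-122) = (151 + 3/(-12))*(-122) = (151 - 1/12*3)*(-122) = (151 - ¼)*(-122) = (603/4)*(-122) = -36783/2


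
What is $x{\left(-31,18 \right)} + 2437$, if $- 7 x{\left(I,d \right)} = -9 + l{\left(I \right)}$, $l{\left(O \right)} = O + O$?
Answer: $\frac{17130}{7} \approx 2447.1$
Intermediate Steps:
$l{\left(O \right)} = 2 O$
$x{\left(I,d \right)} = \frac{9}{7} - \frac{2 I}{7}$ ($x{\left(I,d \right)} = - \frac{-9 + 2 I}{7} = \frac{9}{7} - \frac{2 I}{7}$)
$x{\left(-31,18 \right)} + 2437 = \left(\frac{9}{7} - - \frac{62}{7}\right) + 2437 = \left(\frac{9}{7} + \frac{62}{7}\right) + 2437 = \frac{71}{7} + 2437 = \frac{17130}{7}$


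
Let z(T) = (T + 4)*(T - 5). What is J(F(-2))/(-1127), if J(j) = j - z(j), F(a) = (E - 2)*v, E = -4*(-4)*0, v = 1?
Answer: -12/1127 ≈ -0.010648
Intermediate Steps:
E = 0 (E = 16*0 = 0)
F(a) = -2 (F(a) = (0 - 2)*1 = -2*1 = -2)
z(T) = (-5 + T)*(4 + T) (z(T) = (4 + T)*(-5 + T) = (-5 + T)*(4 + T))
J(j) = 20 - j² + 2*j (J(j) = j - (-20 + j² - j) = j + (20 + j - j²) = 20 - j² + 2*j)
J(F(-2))/(-1127) = (20 - 1*(-2)² + 2*(-2))/(-1127) = (20 - 1*4 - 4)*(-1/1127) = (20 - 4 - 4)*(-1/1127) = 12*(-1/1127) = -12/1127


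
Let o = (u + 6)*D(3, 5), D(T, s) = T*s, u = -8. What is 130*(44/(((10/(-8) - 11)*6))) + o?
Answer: -15850/147 ≈ -107.82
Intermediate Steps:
o = -30 (o = (-8 + 6)*(3*5) = -2*15 = -30)
130*(44/(((10/(-8) - 11)*6))) + o = 130*(44/(((10/(-8) - 11)*6))) - 30 = 130*(44/(((10*(-⅛) - 11)*6))) - 30 = 130*(44/(((-5/4 - 11)*6))) - 30 = 130*(44/((-49/4*6))) - 30 = 130*(44/(-147/2)) - 30 = 130*(44*(-2/147)) - 30 = 130*(-88/147) - 30 = -11440/147 - 30 = -15850/147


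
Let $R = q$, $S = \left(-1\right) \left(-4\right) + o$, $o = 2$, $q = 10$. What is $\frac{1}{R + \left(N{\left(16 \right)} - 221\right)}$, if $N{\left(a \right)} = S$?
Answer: $- \frac{1}{205} \approx -0.0048781$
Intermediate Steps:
$S = 6$ ($S = \left(-1\right) \left(-4\right) + 2 = 4 + 2 = 6$)
$N{\left(a \right)} = 6$
$R = 10$
$\frac{1}{R + \left(N{\left(16 \right)} - 221\right)} = \frac{1}{10 + \left(6 - 221\right)} = \frac{1}{10 - 215} = \frac{1}{-205} = - \frac{1}{205}$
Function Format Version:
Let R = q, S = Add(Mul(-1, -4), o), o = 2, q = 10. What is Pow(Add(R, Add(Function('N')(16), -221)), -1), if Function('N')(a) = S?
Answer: Rational(-1, 205) ≈ -0.0048781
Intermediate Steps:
S = 6 (S = Add(Mul(-1, -4), 2) = Add(4, 2) = 6)
Function('N')(a) = 6
R = 10
Pow(Add(R, Add(Function('N')(16), -221)), -1) = Pow(Add(10, Add(6, -221)), -1) = Pow(Add(10, -215), -1) = Pow(-205, -1) = Rational(-1, 205)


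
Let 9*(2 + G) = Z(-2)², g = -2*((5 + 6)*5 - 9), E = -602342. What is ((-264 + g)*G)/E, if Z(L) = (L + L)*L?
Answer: 8188/2710539 ≈ 0.0030208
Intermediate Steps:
Z(L) = 2*L² (Z(L) = (2*L)*L = 2*L²)
g = -92 (g = -2*(11*5 - 9) = -2*(55 - 9) = -2*46 = -92)
G = 46/9 (G = -2 + (2*(-2)²)²/9 = -2 + (2*4)²/9 = -2 + (⅑)*8² = -2 + (⅑)*64 = -2 + 64/9 = 46/9 ≈ 5.1111)
((-264 + g)*G)/E = ((-264 - 92)*(46/9))/(-602342) = -356*46/9*(-1/602342) = -16376/9*(-1/602342) = 8188/2710539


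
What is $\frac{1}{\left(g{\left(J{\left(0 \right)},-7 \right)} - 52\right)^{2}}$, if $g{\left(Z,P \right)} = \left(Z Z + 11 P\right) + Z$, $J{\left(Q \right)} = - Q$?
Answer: $\frac{1}{16641} \approx 6.0093 \cdot 10^{-5}$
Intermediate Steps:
$g{\left(Z,P \right)} = Z + Z^{2} + 11 P$ ($g{\left(Z,P \right)} = \left(Z^{2} + 11 P\right) + Z = Z + Z^{2} + 11 P$)
$\frac{1}{\left(g{\left(J{\left(0 \right)},-7 \right)} - 52\right)^{2}} = \frac{1}{\left(\left(\left(-1\right) 0 + \left(\left(-1\right) 0\right)^{2} + 11 \left(-7\right)\right) - 52\right)^{2}} = \frac{1}{\left(\left(0 + 0^{2} - 77\right) - 52\right)^{2}} = \frac{1}{\left(\left(0 + 0 - 77\right) - 52\right)^{2}} = \frac{1}{\left(-77 - 52\right)^{2}} = \frac{1}{\left(-129\right)^{2}} = \frac{1}{16641}$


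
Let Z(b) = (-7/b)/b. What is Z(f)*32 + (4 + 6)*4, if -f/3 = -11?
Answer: 43336/1089 ≈ 39.794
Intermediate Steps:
f = 33 (f = -3*(-11) = 33)
Z(b) = -7/b**2
Z(f)*32 + (4 + 6)*4 = -7/33**2*32 + (4 + 6)*4 = -7*1/1089*32 + 10*4 = -7/1089*32 + 40 = -224/1089 + 40 = 43336/1089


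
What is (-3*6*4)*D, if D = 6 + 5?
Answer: -792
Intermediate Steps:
D = 11
(-3*6*4)*D = (-3*6*4)*11 = -18*4*11 = -72*11 = -792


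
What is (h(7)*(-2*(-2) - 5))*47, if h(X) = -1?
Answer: 47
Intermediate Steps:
(h(7)*(-2*(-2) - 5))*47 = -(-2*(-2) - 5)*47 = -(4 - 5)*47 = -1*(-1)*47 = 1*47 = 47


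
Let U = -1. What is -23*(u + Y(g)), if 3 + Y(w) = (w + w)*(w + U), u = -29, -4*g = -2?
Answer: 1495/2 ≈ 747.50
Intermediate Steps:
g = ½ (g = -¼*(-2) = ½ ≈ 0.50000)
Y(w) = -3 + 2*w*(-1 + w) (Y(w) = -3 + (w + w)*(w - 1) = -3 + (2*w)*(-1 + w) = -3 + 2*w*(-1 + w))
-23*(u + Y(g)) = -23*(-29 + (-3 - 2*½ + 2*(½)²)) = -23*(-29 + (-3 - 1 + 2*(¼))) = -23*(-29 + (-3 - 1 + ½)) = -23*(-29 - 7/2) = -23*(-65/2) = 1495/2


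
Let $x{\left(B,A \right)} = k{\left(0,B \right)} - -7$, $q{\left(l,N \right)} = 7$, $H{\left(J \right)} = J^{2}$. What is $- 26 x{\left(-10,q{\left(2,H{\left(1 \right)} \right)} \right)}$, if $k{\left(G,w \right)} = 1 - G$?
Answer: $-208$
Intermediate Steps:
$x{\left(B,A \right)} = 8$ ($x{\left(B,A \right)} = \left(1 - 0\right) - -7 = \left(1 + 0\right) + 7 = 1 + 7 = 8$)
$- 26 x{\left(-10,q{\left(2,H{\left(1 \right)} \right)} \right)} = \left(-26\right) 8 = -208$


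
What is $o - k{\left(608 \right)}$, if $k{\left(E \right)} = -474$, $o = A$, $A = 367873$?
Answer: $368347$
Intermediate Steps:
$o = 367873$
$o - k{\left(608 \right)} = 367873 - -474 = 367873 + 474 = 368347$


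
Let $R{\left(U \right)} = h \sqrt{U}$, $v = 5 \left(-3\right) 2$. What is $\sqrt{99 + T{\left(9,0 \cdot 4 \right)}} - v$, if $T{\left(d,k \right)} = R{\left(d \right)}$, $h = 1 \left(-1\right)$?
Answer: $30 + 4 \sqrt{6} \approx 39.798$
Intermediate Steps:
$v = -30$ ($v = \left(-15\right) 2 = -30$)
$h = -1$
$R{\left(U \right)} = - \sqrt{U}$
$T{\left(d,k \right)} = - \sqrt{d}$
$\sqrt{99 + T{\left(9,0 \cdot 4 \right)}} - v = \sqrt{99 - \sqrt{9}} - -30 = \sqrt{99 - 3} + 30 = \sqrt{96} + 30 = 4 \sqrt{6} + 30 = 30 + 4 \sqrt{6}$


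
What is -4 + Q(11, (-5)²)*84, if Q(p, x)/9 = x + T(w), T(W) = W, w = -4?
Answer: 15872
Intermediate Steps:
Q(p, x) = -36 + 9*x (Q(p, x) = 9*(x - 4) = 9*(-4 + x) = -36 + 9*x)
-4 + Q(11, (-5)²)*84 = -4 + (-36 + 9*(-5)²)*84 = -4 + (-36 + 9*25)*84 = -4 + (-36 + 225)*84 = -4 + 189*84 = -4 + 15876 = 15872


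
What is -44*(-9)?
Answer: 396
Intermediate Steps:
-44*(-9) = -11*(-36) = 396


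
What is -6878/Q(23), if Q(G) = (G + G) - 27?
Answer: -362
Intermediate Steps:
Q(G) = -27 + 2*G (Q(G) = 2*G - 27 = -27 + 2*G)
-6878/Q(23) = -6878/(-27 + 2*23) = -6878/(-27 + 46) = -6878/19 = -6878*1/19 = -362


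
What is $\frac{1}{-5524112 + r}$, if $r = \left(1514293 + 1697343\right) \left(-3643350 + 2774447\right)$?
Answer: $- \frac{1}{2790605679420} \approx -3.5835 \cdot 10^{-13}$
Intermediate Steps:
$r = -2790600155308$ ($r = 3211636 \left(-868903\right) = -2790600155308$)
$\frac{1}{-5524112 + r} = \frac{1}{-5524112 - 2790600155308} = \frac{1}{-2790605679420} = - \frac{1}{2790605679420}$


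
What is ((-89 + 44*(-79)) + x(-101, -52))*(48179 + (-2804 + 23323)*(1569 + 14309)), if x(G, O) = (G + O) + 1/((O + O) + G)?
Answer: -248359069214451/205 ≈ -1.2115e+12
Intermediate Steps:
x(G, O) = G + O + 1/(G + 2*O) (x(G, O) = (G + O) + 1/(2*O + G) = (G + O) + 1/(G + 2*O) = G + O + 1/(G + 2*O))
((-89 + 44*(-79)) + x(-101, -52))*(48179 + (-2804 + 23323)*(1569 + 14309)) = ((-89 + 44*(-79)) + (1 + (-101)² + 2*(-52)² + 3*(-101)*(-52))/(-101 + 2*(-52)))*(48179 + (-2804 + 23323)*(1569 + 14309)) = ((-89 - 3476) + (1 + 10201 + 2*2704 + 15756)/(-101 - 104))*(48179 + 20519*15878) = (-3565 + (1 + 10201 + 5408 + 15756)/(-205))*(48179 + 325800682) = (-3565 - 1/205*31366)*325848861 = (-3565 - 31366/205)*325848861 = -762191/205*325848861 = -248359069214451/205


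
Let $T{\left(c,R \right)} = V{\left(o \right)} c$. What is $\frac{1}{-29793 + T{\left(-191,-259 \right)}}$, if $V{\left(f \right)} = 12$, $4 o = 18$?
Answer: $- \frac{1}{32085} \approx -3.1167 \cdot 10^{-5}$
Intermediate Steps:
$o = \frac{9}{2}$ ($o = \frac{1}{4} \cdot 18 = \frac{9}{2} \approx 4.5$)
$T{\left(c,R \right)} = 12 c$
$\frac{1}{-29793 + T{\left(-191,-259 \right)}} = \frac{1}{-29793 + 12 \left(-191\right)} = \frac{1}{-29793 - 2292} = \frac{1}{-32085} = - \frac{1}{32085}$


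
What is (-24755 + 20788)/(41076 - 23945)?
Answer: -3967/17131 ≈ -0.23157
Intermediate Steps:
(-24755 + 20788)/(41076 - 23945) = -3967/17131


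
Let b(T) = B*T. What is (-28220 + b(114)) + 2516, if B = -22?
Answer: -28212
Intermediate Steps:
b(T) = -22*T
(-28220 + b(114)) + 2516 = (-28220 - 22*114) + 2516 = (-28220 - 2508) + 2516 = -30728 + 2516 = -28212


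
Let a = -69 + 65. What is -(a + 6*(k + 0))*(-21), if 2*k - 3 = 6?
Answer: 483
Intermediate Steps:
k = 9/2 (k = 3/2 + (½)*6 = 3/2 + 3 = 9/2 ≈ 4.5000)
a = -4
-(a + 6*(k + 0))*(-21) = -(-4 + 6*(9/2 + 0))*(-21) = -(-4 + 6*(9/2))*(-21) = -(-4 + 27)*(-21) = -23*(-21) = -1*(-483) = 483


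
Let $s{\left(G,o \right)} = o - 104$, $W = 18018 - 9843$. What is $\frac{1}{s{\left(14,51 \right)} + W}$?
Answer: $\frac{1}{8122} \approx 0.00012312$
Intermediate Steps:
$W = 8175$
$s{\left(G,o \right)} = -104 + o$ ($s{\left(G,o \right)} = o - 104 = -104 + o$)
$\frac{1}{s{\left(14,51 \right)} + W} = \frac{1}{\left(-104 + 51\right) + 8175} = \frac{1}{-53 + 8175} = \frac{1}{8122}$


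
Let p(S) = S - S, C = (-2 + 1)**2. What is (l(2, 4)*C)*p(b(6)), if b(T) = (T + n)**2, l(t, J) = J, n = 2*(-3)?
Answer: 0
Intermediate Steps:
n = -6
b(T) = (-6 + T)**2 (b(T) = (T - 6)**2 = (-6 + T)**2)
C = 1 (C = (-1)**2 = 1)
p(S) = 0
(l(2, 4)*C)*p(b(6)) = (4*1)*0 = 4*0 = 0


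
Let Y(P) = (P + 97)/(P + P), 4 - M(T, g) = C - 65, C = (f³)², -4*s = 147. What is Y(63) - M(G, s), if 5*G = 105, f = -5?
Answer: 980108/63 ≈ 15557.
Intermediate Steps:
s = -147/4 (s = -¼*147 = -147/4 ≈ -36.750)
G = 21 (G = (⅕)*105 = 21)
C = 15625 (C = ((-5)³)² = (-125)² = 15625)
M(T, g) = -15556 (M(T, g) = 4 - (15625 - 65) = 4 - 1*15560 = 4 - 15560 = -15556)
Y(P) = (97 + P)/(2*P) (Y(P) = (97 + P)/((2*P)) = (97 + P)*(1/(2*P)) = (97 + P)/(2*P))
Y(63) - M(G, s) = (½)*(97 + 63)/63 - 1*(-15556) = (½)*(1/63)*160 + 15556 = 80/63 + 15556 = 980108/63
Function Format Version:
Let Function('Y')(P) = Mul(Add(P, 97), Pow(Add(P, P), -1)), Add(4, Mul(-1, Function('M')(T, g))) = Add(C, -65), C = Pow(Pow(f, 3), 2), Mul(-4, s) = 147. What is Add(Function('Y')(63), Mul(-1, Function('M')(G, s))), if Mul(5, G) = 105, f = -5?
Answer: Rational(980108, 63) ≈ 15557.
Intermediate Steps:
s = Rational(-147, 4) (s = Mul(Rational(-1, 4), 147) = Rational(-147, 4) ≈ -36.750)
G = 21 (G = Mul(Rational(1, 5), 105) = 21)
C = 15625 (C = Pow(Pow(-5, 3), 2) = Pow(-125, 2) = 15625)
Function('M')(T, g) = -15556 (Function('M')(T, g) = Add(4, Mul(-1, Add(15625, -65))) = Add(4, Mul(-1, 15560)) = Add(4, -15560) = -15556)
Function('Y')(P) = Mul(Rational(1, 2), Pow(P, -1), Add(97, P)) (Function('Y')(P) = Mul(Add(97, P), Pow(Mul(2, P), -1)) = Mul(Add(97, P), Mul(Rational(1, 2), Pow(P, -1))) = Mul(Rational(1, 2), Pow(P, -1), Add(97, P)))
Add(Function('Y')(63), Mul(-1, Function('M')(G, s))) = Add(Mul(Rational(1, 2), Pow(63, -1), Add(97, 63)), Mul(-1, -15556)) = Add(Mul(Rational(1, 2), Rational(1, 63), 160), 15556) = Add(Rational(80, 63), 15556) = Rational(980108, 63)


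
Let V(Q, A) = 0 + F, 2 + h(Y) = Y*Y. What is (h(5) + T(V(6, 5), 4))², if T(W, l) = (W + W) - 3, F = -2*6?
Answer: 16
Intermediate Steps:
F = -12
h(Y) = -2 + Y² (h(Y) = -2 + Y*Y = -2 + Y²)
V(Q, A) = -12 (V(Q, A) = 0 - 12 = -12)
T(W, l) = -3 + 2*W (T(W, l) = 2*W - 3 = -3 + 2*W)
(h(5) + T(V(6, 5), 4))² = ((-2 + 5²) + (-3 + 2*(-12)))² = ((-2 + 25) + (-3 - 24))² = (23 - 27)² = (-4)² = 16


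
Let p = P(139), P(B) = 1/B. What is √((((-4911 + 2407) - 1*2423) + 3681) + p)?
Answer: I*√24073827/139 ≈ 35.299*I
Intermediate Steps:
p = 1/139 ≈ 0.0071942
√((((-4911 + 2407) - 1*2423) + 3681) + p) = √((((-4911 + 2407) - 1*2423) + 3681) + 1/139) = √(((-2504 - 2423) + 3681) + 1/139) = √((-4927 + 3681) + 1/139) = √(-1246 + 1/139) = √(-173193/139) = I*√24073827/139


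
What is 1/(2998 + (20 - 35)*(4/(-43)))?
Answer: 43/128974 ≈ 0.00033340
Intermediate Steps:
1/(2998 + (20 - 35)*(4/(-43))) = 1/(2998 - 60*(-1)/43) = 1/(2998 - 15*(-4/43)) = 1/(2998 + 60/43) = 1/(128974/43) = 43/128974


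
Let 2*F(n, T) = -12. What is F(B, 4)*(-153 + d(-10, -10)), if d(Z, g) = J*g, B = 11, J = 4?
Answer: 1158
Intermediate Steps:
F(n, T) = -6 (F(n, T) = (½)*(-12) = -6)
d(Z, g) = 4*g
F(B, 4)*(-153 + d(-10, -10)) = -6*(-153 + 4*(-10)) = -6*(-153 - 40) = -6*(-193) = 1158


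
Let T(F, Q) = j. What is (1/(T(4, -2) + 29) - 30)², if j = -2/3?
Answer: 6487209/7225 ≈ 897.88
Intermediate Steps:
j = -⅔ (j = -2*⅓ = -⅔ ≈ -0.66667)
T(F, Q) = -⅔
(1/(T(4, -2) + 29) - 30)² = (1/(-⅔ + 29) - 30)² = (1/(85/3) - 30)² = (3/85 - 30)² = (-2547/85)² = 6487209/7225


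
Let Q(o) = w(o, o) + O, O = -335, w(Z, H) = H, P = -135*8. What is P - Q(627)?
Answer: -1372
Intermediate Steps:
P = -1080
Q(o) = -335 + o (Q(o) = o - 335 = -335 + o)
P - Q(627) = -1080 - (-335 + 627) = -1080 - 1*292 = -1080 - 292 = -1372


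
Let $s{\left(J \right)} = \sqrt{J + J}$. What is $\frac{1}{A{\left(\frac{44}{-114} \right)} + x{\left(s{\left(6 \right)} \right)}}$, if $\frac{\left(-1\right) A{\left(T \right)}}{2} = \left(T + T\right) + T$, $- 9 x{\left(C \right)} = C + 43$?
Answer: $- \frac{71991}{172909} + \frac{6498 \sqrt{3}}{172909} \approx -0.35126$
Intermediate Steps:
$s{\left(J \right)} = \sqrt{2} \sqrt{J}$ ($s{\left(J \right)} = \sqrt{2 J} = \sqrt{2} \sqrt{J}$)
$x{\left(C \right)} = - \frac{43}{9} - \frac{C}{9}$ ($x{\left(C \right)} = - \frac{C + 43}{9} = - \frac{43 + C}{9} = - \frac{43}{9} - \frac{C}{9}$)
$A{\left(T \right)} = - 6 T$ ($A{\left(T \right)} = - 2 \left(\left(T + T\right) + T\right) = - 2 \left(2 T + T\right) = - 2 \cdot 3 T = - 6 T$)
$\frac{1}{A{\left(\frac{44}{-114} \right)} + x{\left(s{\left(6 \right)} \right)}} = \frac{1}{- 6 \frac{44}{-114} - \left(\frac{43}{9} + \frac{\sqrt{2} \sqrt{6}}{9}\right)} = \frac{1}{- 6 \cdot 44 \left(- \frac{1}{114}\right) - \left(\frac{43}{9} + \frac{2 \sqrt{3}}{9}\right)} = \frac{1}{\left(-6\right) \left(- \frac{22}{57}\right) - \left(\frac{43}{9} + \frac{2 \sqrt{3}}{9}\right)} = \frac{1}{\frac{44}{19} - \left(\frac{43}{9} + \frac{2 \sqrt{3}}{9}\right)} = \frac{1}{- \frac{421}{171} - \frac{2 \sqrt{3}}{9}}$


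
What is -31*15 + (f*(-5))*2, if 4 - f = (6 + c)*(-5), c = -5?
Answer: -555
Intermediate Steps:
f = 9 (f = 4 - (6 - 5)*(-5) = 4 - (-5) = 4 - 1*(-5) = 4 + 5 = 9)
-31*15 + (f*(-5))*2 = -31*15 + (9*(-5))*2 = -465 - 45*2 = -465 - 90 = -555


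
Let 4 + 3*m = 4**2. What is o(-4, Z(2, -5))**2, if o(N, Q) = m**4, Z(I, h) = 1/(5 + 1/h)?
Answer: 65536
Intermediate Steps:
m = 4 (m = -4/3 + (1/3)*4**2 = -4/3 + (1/3)*16 = -4/3 + 16/3 = 4)
o(N, Q) = 256 (o(N, Q) = 4**4 = 256)
o(-4, Z(2, -5))**2 = 256**2 = 65536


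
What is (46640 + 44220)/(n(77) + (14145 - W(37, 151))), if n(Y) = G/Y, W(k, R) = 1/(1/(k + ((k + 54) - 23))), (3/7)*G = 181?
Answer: 2998380/463501 ≈ 6.4690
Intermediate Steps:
G = 1267/3 (G = (7/3)*181 = 1267/3 ≈ 422.33)
W(k, R) = 31 + 2*k (W(k, R) = 1/(1/(k + ((54 + k) - 23))) = 1/(1/(k + (31 + k))) = 1/(1/(31 + 2*k)) = 31 + 2*k)
n(Y) = 1267/(3*Y)
(46640 + 44220)/(n(77) + (14145 - W(37, 151))) = (46640 + 44220)/((1267/3)/77 + (14145 - (31 + 2*37))) = 90860/((1267/3)*(1/77) + (14145 - (31 + 74))) = 90860/(181/33 + (14145 - 1*105)) = 90860/(181/33 + (14145 - 105)) = 90860/(181/33 + 14040) = 90860/(463501/33) = 90860*(33/463501) = 2998380/463501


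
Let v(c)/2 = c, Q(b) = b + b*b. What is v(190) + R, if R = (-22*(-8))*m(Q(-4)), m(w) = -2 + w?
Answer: 2140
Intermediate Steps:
Q(b) = b + b**2
v(c) = 2*c
R = 1760 (R = (-22*(-8))*(-2 - 4*(1 - 4)) = 176*(-2 - 4*(-3)) = 176*(-2 + 12) = 176*10 = 1760)
v(190) + R = 2*190 + 1760 = 380 + 1760 = 2140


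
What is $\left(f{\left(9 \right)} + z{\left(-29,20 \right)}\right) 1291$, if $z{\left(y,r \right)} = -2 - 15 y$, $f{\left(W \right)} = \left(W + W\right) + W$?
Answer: $593860$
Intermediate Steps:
$f{\left(W \right)} = 3 W$ ($f{\left(W \right)} = 2 W + W = 3 W$)
$\left(f{\left(9 \right)} + z{\left(-29,20 \right)}\right) 1291 = \left(3 \cdot 9 - -433\right) 1291 = \left(27 + \left(-2 + 435\right)\right) 1291 = \left(27 + 433\right) 1291 = 460 \cdot 1291 = 593860$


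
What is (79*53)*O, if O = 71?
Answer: 297277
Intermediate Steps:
(79*53)*O = (79*53)*71 = 4187*71 = 297277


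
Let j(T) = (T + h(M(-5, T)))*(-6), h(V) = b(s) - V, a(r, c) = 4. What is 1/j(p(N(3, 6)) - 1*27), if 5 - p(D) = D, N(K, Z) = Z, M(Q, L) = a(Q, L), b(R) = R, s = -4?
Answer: 1/216 ≈ 0.0046296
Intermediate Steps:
M(Q, L) = 4
h(V) = -4 - V
p(D) = 5 - D
j(T) = 48 - 6*T (j(T) = (T + (-4 - 1*4))*(-6) = (T + (-4 - 4))*(-6) = (T - 8)*(-6) = (-8 + T)*(-6) = 48 - 6*T)
1/j(p(N(3, 6)) - 1*27) = 1/(48 - 6*((5 - 1*6) - 1*27)) = 1/(48 - 6*((5 - 6) - 27)) = 1/(48 - 6*(-1 - 27)) = 1/(48 - 6*(-28)) = 1/(48 + 168) = 1/216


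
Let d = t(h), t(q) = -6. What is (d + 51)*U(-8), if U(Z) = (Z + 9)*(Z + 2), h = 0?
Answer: -270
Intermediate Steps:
U(Z) = (2 + Z)*(9 + Z) (U(Z) = (9 + Z)*(2 + Z) = (2 + Z)*(9 + Z))
d = -6
(d + 51)*U(-8) = (-6 + 51)*(18 + (-8)² + 11*(-8)) = 45*(18 + 64 - 88) = 45*(-6) = -270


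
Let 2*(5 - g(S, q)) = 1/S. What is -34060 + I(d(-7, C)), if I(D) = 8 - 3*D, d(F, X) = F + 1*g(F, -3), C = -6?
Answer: -476647/14 ≈ -34046.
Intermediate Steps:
g(S, q) = 5 - 1/(2*S)
d(F, X) = 5 + F - 1/(2*F) (d(F, X) = F + 1*(5 - 1/(2*F)) = F + (5 - 1/(2*F)) = 5 + F - 1/(2*F))
-34060 + I(d(-7, C)) = -34060 + (8 - 3*(5 - 7 - 1/2/(-7))) = -34060 + (8 - 3*(5 - 7 - 1/2*(-1/7))) = -34060 + (8 - 3*(5 - 7 + 1/14)) = -34060 + (8 - 3*(-27/14)) = -34060 + (8 + 81/14) = -34060 + 193/14 = -476647/14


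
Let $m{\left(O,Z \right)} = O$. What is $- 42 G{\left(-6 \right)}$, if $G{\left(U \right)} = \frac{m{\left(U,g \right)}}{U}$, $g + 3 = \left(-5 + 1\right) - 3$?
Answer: $-42$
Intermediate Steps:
$g = -10$ ($g = -3 + \left(\left(-5 + 1\right) - 3\right) = -3 - 7 = -10$)
$G{\left(U \right)} = 1$ ($G{\left(U \right)} = \frac{U}{U} = 1$)
$- 42 G{\left(-6 \right)} = \left(-42\right) 1 = -42$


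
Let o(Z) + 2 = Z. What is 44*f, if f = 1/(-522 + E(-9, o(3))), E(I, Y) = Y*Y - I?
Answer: -11/128 ≈ -0.085938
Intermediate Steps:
o(Z) = -2 + Z
E(I, Y) = Y² - I
f = -1/512 (f = 1/(-522 + ((-2 + 3)² - 1*(-9))) = 1/(-522 + (1² + 9)) = 1/(-522 + (1 + 9)) = 1/(-522 + 10) = 1/(-512) = -1/512 ≈ -0.0019531)
44*f = 44*(-1/512) = -11/128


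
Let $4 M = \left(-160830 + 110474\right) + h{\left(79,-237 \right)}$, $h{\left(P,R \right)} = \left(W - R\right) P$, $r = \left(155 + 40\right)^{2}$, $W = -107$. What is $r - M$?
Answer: $\frac{96093}{2} \approx 48047.0$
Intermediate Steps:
$r = 38025$ ($r = 195^{2} = 38025$)
$h{\left(P,R \right)} = P \left(-107 - R\right)$ ($h{\left(P,R \right)} = \left(-107 - R\right) P = P \left(-107 - R\right)$)
$M = - \frac{20043}{2}$ ($M = \frac{\left(-160830 + 110474\right) - 79 \left(107 - 237\right)}{4} = \frac{-50356 - 79 \left(-130\right)}{4} = \frac{-50356 + 10270}{4} = \frac{1}{4} \left(-40086\right) = - \frac{20043}{2} \approx -10022.0$)
$r - M = 38025 - - \frac{20043}{2} = 38025 + \frac{20043}{2} = \frac{96093}{2}$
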